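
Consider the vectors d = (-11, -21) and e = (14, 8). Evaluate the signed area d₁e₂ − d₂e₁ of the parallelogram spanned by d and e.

(-11)·8 - (-21)·14 = -88 - (-294) = 206

206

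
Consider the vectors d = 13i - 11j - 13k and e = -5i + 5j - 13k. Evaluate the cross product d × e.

(208, 234, 10)

i: (-11)·(-13) - (-13)·5 = 143 - (-65) = 208
j: (-13)·(-5) - 13·(-13) = 65 - (-169) = 234
k: 13·5 - (-11)·(-5) = 65 - 55 = 10
d × e = (208, 234, 10)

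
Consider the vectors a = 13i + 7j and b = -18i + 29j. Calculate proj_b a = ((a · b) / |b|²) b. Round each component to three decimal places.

(0.479, -0.772)

a · b = 13·(-18) + 7·29 = -234 + 203 = -31
|b|² = 324 + 841 = 1165
proj_b a = (-31/1165) · (-18, 29) ≈ (0.479, -0.772)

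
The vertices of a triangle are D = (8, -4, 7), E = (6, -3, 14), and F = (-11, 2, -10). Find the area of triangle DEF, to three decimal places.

DE = (-2, 1, 7),  DF = (-19, 6, -17)
i: 1·(-17) - 7·6 = -17 - 42 = -59
j: 7·(-19) - (-2)·(-17) = -133 - 34 = -167
k: (-2)·6 - 1·(-19) = -12 - (-19) = 7
DE × DF = (-59, -167, 7)
|DE × DF| = √31419 ≈ 177.2541
area = ½ · 177.2541 ≈ 88.627

88.627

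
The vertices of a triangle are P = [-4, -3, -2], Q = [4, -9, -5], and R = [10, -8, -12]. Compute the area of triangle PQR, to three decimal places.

PQ = (8, -6, -3),  PR = (14, -5, -10)
i: (-6)·(-10) - (-3)·(-5) = 60 - 15 = 45
j: (-3)·14 - 8·(-10) = -42 - (-80) = 38
k: 8·(-5) - (-6)·14 = -40 - (-84) = 44
PQ × PR = (45, 38, 44)
|PQ × PR| = √5405 ≈ 73.5187
area = ½ · 73.5187 ≈ 36.759

36.759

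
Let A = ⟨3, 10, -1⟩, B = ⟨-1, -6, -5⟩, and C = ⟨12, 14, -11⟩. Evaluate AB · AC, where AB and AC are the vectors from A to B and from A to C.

AB = B − A = (-4, -16, -4)
AC = C − A = (9, 4, -10)
AB · AC = (-4)·9 + (-16)·4 + (-4)·(-10) = -36 - 64 + 40 = -60

-60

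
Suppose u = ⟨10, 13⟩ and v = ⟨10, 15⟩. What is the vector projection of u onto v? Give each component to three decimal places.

(9.077, 13.615)

u · v = 10·10 + 13·15 = 100 + 195 = 295
|v|² = 100 + 225 = 325
proj_v u = (295/325) · (10, 15) ≈ (9.077, 13.615)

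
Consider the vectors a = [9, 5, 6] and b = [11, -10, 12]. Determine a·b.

121

a · b = 9·11 + 5·(-10) + 6·12 = 99 - 50 + 72 = 121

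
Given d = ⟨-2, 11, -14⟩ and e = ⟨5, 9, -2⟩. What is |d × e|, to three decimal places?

147.041

i: 11·(-2) - (-14)·9 = -22 - (-126) = 104
j: (-14)·5 - (-2)·(-2) = -70 - 4 = -74
k: (-2)·9 - 11·5 = -18 - 55 = -73
d × e = (104, -74, -73)
|d × e| = √(104² + (-74)² + (-73)²) = √21621 ≈ 147.0408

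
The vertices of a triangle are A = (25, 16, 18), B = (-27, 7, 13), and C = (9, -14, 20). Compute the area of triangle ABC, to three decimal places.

AB = (-52, -9, -5),  AC = (-16, -30, 2)
i: (-9)·2 - (-5)·(-30) = -18 - 150 = -168
j: (-5)·(-16) - (-52)·2 = 80 - (-104) = 184
k: (-52)·(-30) - (-9)·(-16) = 1560 - 144 = 1416
AB × AC = (-168, 184, 1416)
|AB × AC| = √2067136 ≈ 1437.7538
area = ½ · 1437.7538 ≈ 718.877

718.877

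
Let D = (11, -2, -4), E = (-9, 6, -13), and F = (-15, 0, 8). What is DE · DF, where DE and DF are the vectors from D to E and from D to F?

DE = E − D = (-20, 8, -9)
DF = F − D = (-26, 2, 12)
DE · DF = (-20)·(-26) + 8·2 + (-9)·12 = 520 + 16 - 108 = 428

428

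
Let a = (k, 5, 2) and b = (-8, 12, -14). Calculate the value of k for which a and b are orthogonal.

4

a · b = k·(-8) + 5·12 + 2·(-14) = 32 - 8k
Set equal to 0: -8k = -32, so k = 4.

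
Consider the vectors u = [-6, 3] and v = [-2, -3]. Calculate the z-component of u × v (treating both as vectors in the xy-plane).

24

(-6)·(-3) - 3·(-2) = 18 - (-6) = 24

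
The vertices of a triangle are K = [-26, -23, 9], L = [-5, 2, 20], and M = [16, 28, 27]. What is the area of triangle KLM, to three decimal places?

70.388

KL = (21, 25, 11),  KM = (42, 51, 18)
i: 25·18 - 11·51 = 450 - 561 = -111
j: 11·42 - 21·18 = 462 - 378 = 84
k: 21·51 - 25·42 = 1071 - 1050 = 21
KL × KM = (-111, 84, 21)
|KL × KM| = √19818 ≈ 140.7764
area = ½ · 140.7764 ≈ 70.388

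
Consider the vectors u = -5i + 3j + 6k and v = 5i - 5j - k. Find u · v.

u · v = (-5)·5 + 3·(-5) + 6·(-1) = -25 - 15 - 6 = -46

-46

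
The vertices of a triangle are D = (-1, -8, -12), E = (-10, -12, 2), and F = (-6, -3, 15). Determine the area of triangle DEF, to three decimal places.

128.295

DE = (-9, -4, 14),  DF = (-5, 5, 27)
i: (-4)·27 - 14·5 = -108 - 70 = -178
j: 14·(-5) - (-9)·27 = -70 - (-243) = 173
k: (-9)·5 - (-4)·(-5) = -45 - 20 = -65
DE × DF = (-178, 173, -65)
|DE × DF| = √65838 ≈ 256.5892
area = ½ · 256.5892 ≈ 128.295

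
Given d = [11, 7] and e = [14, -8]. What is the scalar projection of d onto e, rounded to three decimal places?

6.078

d · e = 11·14 + 7·(-8) = 154 - 56 = 98
|e| = √(196 + 64) = √260 ≈ 16.1245
comp_e d = 98 / √260 ≈ 6.078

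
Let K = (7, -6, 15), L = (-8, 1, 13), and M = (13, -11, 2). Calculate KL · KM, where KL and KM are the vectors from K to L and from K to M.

-99

KL = L − K = (-15, 7, -2)
KM = M − K = (6, -5, -13)
KL · KM = (-15)·6 + 7·(-5) + (-2)·(-13) = -90 - 35 + 26 = -99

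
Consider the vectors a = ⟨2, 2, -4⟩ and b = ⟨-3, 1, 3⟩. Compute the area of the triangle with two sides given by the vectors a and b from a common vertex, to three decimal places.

7.071

i: 2·3 - (-4)·1 = 6 - (-4) = 10
j: (-4)·(-3) - 2·3 = 12 - 6 = 6
k: 2·1 - 2·(-3) = 2 - (-6) = 8
a × b = (10, 6, 8)
|a × b| = √(10² + 6² + 8²) = √200 ≈ 14.1421
area = ½ · 14.1421 ≈ 7.071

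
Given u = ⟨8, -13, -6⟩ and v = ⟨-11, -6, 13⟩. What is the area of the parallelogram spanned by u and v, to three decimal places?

i: (-13)·13 - (-6)·(-6) = -169 - 36 = -205
j: (-6)·(-11) - 8·13 = 66 - 104 = -38
k: 8·(-6) - (-13)·(-11) = -48 - 143 = -191
u × v = (-205, -38, -191)
|u × v| = √((-205)² + (-38)² + (-191)²) = √79950 ≈ 282.7543

282.754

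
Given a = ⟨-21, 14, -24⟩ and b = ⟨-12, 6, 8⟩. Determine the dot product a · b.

144

a · b = (-21)·(-12) + 14·6 + (-24)·8 = 252 + 84 - 192 = 144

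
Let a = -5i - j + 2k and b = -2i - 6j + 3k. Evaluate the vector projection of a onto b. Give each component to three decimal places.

(-0.898, -2.694, 1.347)

a · b = (-5)·(-2) + (-1)·(-6) + 2·3 = 10 + 6 + 6 = 22
|b|² = 4 + 36 + 9 = 49
proj_b a = (22/49) · (-2, -6, 3) ≈ (-0.898, -2.694, 1.347)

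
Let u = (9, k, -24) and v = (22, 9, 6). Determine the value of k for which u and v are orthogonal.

u · v = 9·22 + k·9 + (-24)·6 = 54 + 9k
Set equal to 0: 9k = -54, so k = -6.

-6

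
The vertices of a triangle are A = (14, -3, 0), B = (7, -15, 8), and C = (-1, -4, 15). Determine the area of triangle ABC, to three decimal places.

AB = (-7, -12, 8),  AC = (-15, -1, 15)
i: (-12)·15 - 8·(-1) = -180 - (-8) = -172
j: 8·(-15) - (-7)·15 = -120 - (-105) = -15
k: (-7)·(-1) - (-12)·(-15) = 7 - 180 = -173
AB × AC = (-172, -15, -173)
|AB × AC| = √59738 ≈ 244.4136
area = ½ · 244.4136 ≈ 122.207

122.207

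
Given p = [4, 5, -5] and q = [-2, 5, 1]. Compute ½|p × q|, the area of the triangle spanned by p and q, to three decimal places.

21.424

i: 5·1 - (-5)·5 = 5 - (-25) = 30
j: (-5)·(-2) - 4·1 = 10 - 4 = 6
k: 4·5 - 5·(-2) = 20 - (-10) = 30
p × q = (30, 6, 30)
|p × q| = √(30² + 6² + 30²) = √1836 ≈ 42.8486
area = ½ · 42.8486 ≈ 21.424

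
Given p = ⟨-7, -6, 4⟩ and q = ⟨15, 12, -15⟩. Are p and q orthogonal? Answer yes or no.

no

p · q = (-7)·15 + (-6)·12 + 4·(-15) = -105 - 72 - 60 = -237
Nonzero, so the vectors are not orthogonal.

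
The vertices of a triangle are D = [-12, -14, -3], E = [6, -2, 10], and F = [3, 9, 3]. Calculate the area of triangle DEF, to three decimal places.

DE = (18, 12, 13),  DF = (15, 23, 6)
i: 12·6 - 13·23 = 72 - 299 = -227
j: 13·15 - 18·6 = 195 - 108 = 87
k: 18·23 - 12·15 = 414 - 180 = 234
DE × DF = (-227, 87, 234)
|DE × DF| = √113854 ≈ 337.4226
area = ½ · 337.4226 ≈ 168.711

168.711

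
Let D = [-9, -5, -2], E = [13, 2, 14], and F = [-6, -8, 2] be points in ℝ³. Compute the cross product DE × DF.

DE = (22, 7, 16)
DF = (3, -3, 4)
i: 7·4 - 16·(-3) = 28 - (-48) = 76
j: 16·3 - 22·4 = 48 - 88 = -40
k: 22·(-3) - 7·3 = -66 - 21 = -87
DE × DF = (76, -40, -87)

(76, -40, -87)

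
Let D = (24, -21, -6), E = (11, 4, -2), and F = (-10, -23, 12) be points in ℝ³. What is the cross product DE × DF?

(458, 98, 876)

DE = (-13, 25, 4)
DF = (-34, -2, 18)
i: 25·18 - 4·(-2) = 450 - (-8) = 458
j: 4·(-34) - (-13)·18 = -136 - (-234) = 98
k: (-13)·(-2) - 25·(-34) = 26 - (-850) = 876
DE × DF = (458, 98, 876)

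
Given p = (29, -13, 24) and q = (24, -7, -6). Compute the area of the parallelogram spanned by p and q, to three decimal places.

796.804

i: (-13)·(-6) - 24·(-7) = 78 - (-168) = 246
j: 24·24 - 29·(-6) = 576 - (-174) = 750
k: 29·(-7) - (-13)·24 = -203 - (-312) = 109
p × q = (246, 750, 109)
|p × q| = √(246² + 750² + 109²) = √634897 ≈ 796.8042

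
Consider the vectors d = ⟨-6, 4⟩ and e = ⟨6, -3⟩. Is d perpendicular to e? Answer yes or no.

no

d · e = (-6)·6 + 4·(-3) = -36 - 12 = -48
Nonzero, so the vectors are not orthogonal.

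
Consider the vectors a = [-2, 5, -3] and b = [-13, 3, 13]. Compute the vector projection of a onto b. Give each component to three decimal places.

(-0.075, 0.017, 0.075)

a · b = (-2)·(-13) + 5·3 + (-3)·13 = 26 + 15 - 39 = 2
|b|² = 169 + 9 + 169 = 347
proj_b a = (2/347) · (-13, 3, 13) ≈ (-0.075, 0.017, 0.075)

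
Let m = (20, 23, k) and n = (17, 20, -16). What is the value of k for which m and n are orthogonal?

50

m · n = 20·17 + 23·20 + k·(-16) = 800 - 16k
Set equal to 0: -16k = -800, so k = 50.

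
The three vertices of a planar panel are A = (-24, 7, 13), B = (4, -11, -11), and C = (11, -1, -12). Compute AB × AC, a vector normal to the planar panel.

(258, -140, 406)

AB = (28, -18, -24)
AC = (35, -8, -25)
i: (-18)·(-25) - (-24)·(-8) = 450 - 192 = 258
j: (-24)·35 - 28·(-25) = -840 - (-700) = -140
k: 28·(-8) - (-18)·35 = -224 - (-630) = 406
AB × AC = (258, -140, 406)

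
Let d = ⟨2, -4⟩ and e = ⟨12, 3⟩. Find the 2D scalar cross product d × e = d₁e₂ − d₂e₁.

54

2·3 - (-4)·12 = 6 - (-48) = 54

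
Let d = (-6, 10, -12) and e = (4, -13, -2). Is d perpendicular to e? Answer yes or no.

no

d · e = (-6)·4 + 10·(-13) + (-12)·(-2) = -24 - 130 + 24 = -130
Nonzero, so the vectors are not orthogonal.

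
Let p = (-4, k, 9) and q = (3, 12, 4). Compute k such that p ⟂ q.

p · q = (-4)·3 + k·12 + 9·4 = 24 + 12k
Set equal to 0: 12k = -24, so k = -2.

-2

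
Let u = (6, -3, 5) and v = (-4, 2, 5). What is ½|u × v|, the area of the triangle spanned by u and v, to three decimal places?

i: (-3)·5 - 5·2 = -15 - 10 = -25
j: 5·(-4) - 6·5 = -20 - 30 = -50
k: 6·2 - (-3)·(-4) = 12 - 12 = 0
u × v = (-25, -50, 0)
|u × v| = √((-25)² + (-50)² + 0²) = √3125 ≈ 55.9017
area = ½ · 55.9017 ≈ 27.951

27.951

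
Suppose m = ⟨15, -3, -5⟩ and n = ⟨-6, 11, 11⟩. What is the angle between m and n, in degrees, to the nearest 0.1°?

m · n = 15·(-6) + (-3)·11 + (-5)·11 = -90 - 33 - 55 = -178
|m|² = 225 + 9 + 25 = 259,  |m| = √259 ≈ 16.093477
|n|² = 36 + 121 + 121 = 278,  |n| = √278 ≈ 16.673332
cos θ = -178 / (16.093477 · 16.673332) ≈ -0.66336
θ = arccos(-0.66336) ≈ 131.6°

131.6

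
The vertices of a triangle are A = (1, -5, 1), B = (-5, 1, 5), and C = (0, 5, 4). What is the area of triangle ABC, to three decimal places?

29.983

AB = (-6, 6, 4),  AC = (-1, 10, 3)
i: 6·3 - 4·10 = 18 - 40 = -22
j: 4·(-1) - (-6)·3 = -4 - (-18) = 14
k: (-6)·10 - 6·(-1) = -60 - (-6) = -54
AB × AC = (-22, 14, -54)
|AB × AC| = √3596 ≈ 59.9667
area = ½ · 59.9667 ≈ 29.983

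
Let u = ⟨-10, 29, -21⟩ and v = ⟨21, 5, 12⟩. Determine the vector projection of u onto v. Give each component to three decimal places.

u · v = (-10)·21 + 29·5 + (-21)·12 = -210 + 145 - 252 = -317
|v|² = 441 + 25 + 144 = 610
proj_v u = (-317/610) · (21, 5, 12) ≈ (-10.913, -2.598, -6.236)

(-10.913, -2.598, -6.236)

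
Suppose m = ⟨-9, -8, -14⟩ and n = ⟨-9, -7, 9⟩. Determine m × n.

i: (-8)·9 - (-14)·(-7) = -72 - 98 = -170
j: (-14)·(-9) - (-9)·9 = 126 - (-81) = 207
k: (-9)·(-7) - (-8)·(-9) = 63 - 72 = -9
m × n = (-170, 207, -9)

(-170, 207, -9)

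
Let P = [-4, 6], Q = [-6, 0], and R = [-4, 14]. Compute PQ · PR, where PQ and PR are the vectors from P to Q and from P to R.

PQ = Q − P = (-2, -6)
PR = R − P = (0, 8)
PQ · PR = (-2)·0 + (-6)·8 = 0 - 48 = -48

-48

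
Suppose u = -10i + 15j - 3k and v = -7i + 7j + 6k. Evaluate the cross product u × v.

i: 15·6 - (-3)·7 = 90 - (-21) = 111
j: (-3)·(-7) - (-10)·6 = 21 - (-60) = 81
k: (-10)·7 - 15·(-7) = -70 - (-105) = 35
u × v = (111, 81, 35)

(111, 81, 35)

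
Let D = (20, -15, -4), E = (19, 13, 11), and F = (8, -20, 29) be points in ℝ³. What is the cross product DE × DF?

DE = (-1, 28, 15)
DF = (-12, -5, 33)
i: 28·33 - 15·(-5) = 924 - (-75) = 999
j: 15·(-12) - (-1)·33 = -180 - (-33) = -147
k: (-1)·(-5) - 28·(-12) = 5 - (-336) = 341
DE × DF = (999, -147, 341)

(999, -147, 341)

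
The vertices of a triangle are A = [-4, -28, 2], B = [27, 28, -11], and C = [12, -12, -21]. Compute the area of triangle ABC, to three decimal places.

628.774

AB = (31, 56, -13),  AC = (16, 16, -23)
i: 56·(-23) - (-13)·16 = -1288 - (-208) = -1080
j: (-13)·16 - 31·(-23) = -208 - (-713) = 505
k: 31·16 - 56·16 = 496 - 896 = -400
AB × AC = (-1080, 505, -400)
|AB × AC| = √1581425 ≈ 1257.5472
area = ½ · 1257.5472 ≈ 628.774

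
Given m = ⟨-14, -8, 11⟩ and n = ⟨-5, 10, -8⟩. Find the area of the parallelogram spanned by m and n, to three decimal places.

i: (-8)·(-8) - 11·10 = 64 - 110 = -46
j: 11·(-5) - (-14)·(-8) = -55 - 112 = -167
k: (-14)·10 - (-8)·(-5) = -140 - 40 = -180
m × n = (-46, -167, -180)
|m × n| = √((-46)² + (-167)² + (-180)²) = √62405 ≈ 249.8099

249.810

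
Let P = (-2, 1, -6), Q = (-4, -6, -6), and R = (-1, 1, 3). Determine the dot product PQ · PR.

PQ = Q − P = (-2, -7, 0)
PR = R − P = (1, 0, 9)
PQ · PR = (-2)·1 + (-7)·0 + 0·9 = -2 + 0 + 0 = -2

-2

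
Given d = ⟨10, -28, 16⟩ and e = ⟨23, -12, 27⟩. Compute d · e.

d · e = 10·23 + (-28)·(-12) + 16·27 = 230 + 336 + 432 = 998

998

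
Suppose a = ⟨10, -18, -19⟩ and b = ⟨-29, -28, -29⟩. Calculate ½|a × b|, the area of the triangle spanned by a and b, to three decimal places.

i: (-18)·(-29) - (-19)·(-28) = 522 - 532 = -10
j: (-19)·(-29) - 10·(-29) = 551 - (-290) = 841
k: 10·(-28) - (-18)·(-29) = -280 - 522 = -802
a × b = (-10, 841, -802)
|a × b| = √((-10)² + 841² + (-802)²) = √1350585 ≈ 1162.1467
area = ½ · 1162.1467 ≈ 581.073

581.073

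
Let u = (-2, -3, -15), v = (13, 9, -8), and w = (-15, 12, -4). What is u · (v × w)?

-5001

v × w:
i: 9·(-4) - (-8)·12 = -36 - (-96) = 60
j: (-8)·(-15) - 13·(-4) = 120 - (-52) = 172
k: 13·12 - 9·(-15) = 156 - (-135) = 291
v × w = (60, 172, 291)
u · (v × w) = (-2)·60 + (-3)·172 + (-15)·291 = -120 - 516 - 4365 = -5001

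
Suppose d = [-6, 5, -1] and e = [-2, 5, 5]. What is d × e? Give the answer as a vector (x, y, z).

(30, 32, -20)

i: 5·5 - (-1)·5 = 25 - (-5) = 30
j: (-1)·(-2) - (-6)·5 = 2 - (-30) = 32
k: (-6)·5 - 5·(-2) = -30 - (-10) = -20
d × e = (30, 32, -20)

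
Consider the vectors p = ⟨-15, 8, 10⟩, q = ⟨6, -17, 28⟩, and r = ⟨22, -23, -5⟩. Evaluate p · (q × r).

-3407

q × r:
i: (-17)·(-5) - 28·(-23) = 85 - (-644) = 729
j: 28·22 - 6·(-5) = 616 - (-30) = 646
k: 6·(-23) - (-17)·22 = -138 - (-374) = 236
q × r = (729, 646, 236)
p · (q × r) = (-15)·729 + 8·646 + 10·236 = -10935 + 5168 + 2360 = -3407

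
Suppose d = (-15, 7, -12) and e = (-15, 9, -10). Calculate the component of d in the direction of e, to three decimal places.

20.249

d · e = (-15)·(-15) + 7·9 + (-12)·(-10) = 225 + 63 + 120 = 408
|e| = √(225 + 81 + 100) = √406 ≈ 20.1494
comp_e d = 408 / √406 ≈ 20.249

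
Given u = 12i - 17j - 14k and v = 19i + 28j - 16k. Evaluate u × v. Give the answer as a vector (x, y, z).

(664, -74, 659)

i: (-17)·(-16) - (-14)·28 = 272 - (-392) = 664
j: (-14)·19 - 12·(-16) = -266 - (-192) = -74
k: 12·28 - (-17)·19 = 336 - (-323) = 659
u × v = (664, -74, 659)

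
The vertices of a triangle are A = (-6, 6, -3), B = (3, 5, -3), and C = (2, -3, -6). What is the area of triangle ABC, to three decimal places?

38.945

AB = (9, -1, 0),  AC = (8, -9, -3)
i: (-1)·(-3) - 0·(-9) = 3 - 0 = 3
j: 0·8 - 9·(-3) = 0 - (-27) = 27
k: 9·(-9) - (-1)·8 = -81 - (-8) = -73
AB × AC = (3, 27, -73)
|AB × AC| = √6067 ≈ 77.8909
area = ½ · 77.8909 ≈ 38.945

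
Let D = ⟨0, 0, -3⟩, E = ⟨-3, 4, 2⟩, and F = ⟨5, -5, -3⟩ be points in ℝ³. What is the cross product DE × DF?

DE = (-3, 4, 5)
DF = (5, -5, 0)
i: 4·0 - 5·(-5) = 0 - (-25) = 25
j: 5·5 - (-3)·0 = 25 - 0 = 25
k: (-3)·(-5) - 4·5 = 15 - 20 = -5
DE × DF = (25, 25, -5)

(25, 25, -5)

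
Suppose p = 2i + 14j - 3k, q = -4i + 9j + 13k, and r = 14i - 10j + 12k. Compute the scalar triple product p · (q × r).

q × r:
i: 9·12 - 13·(-10) = 108 - (-130) = 238
j: 13·14 - (-4)·12 = 182 - (-48) = 230
k: (-4)·(-10) - 9·14 = 40 - 126 = -86
q × r = (238, 230, -86)
p · (q × r) = 2·238 + 14·230 + (-3)·(-86) = 476 + 3220 + 258 = 3954

3954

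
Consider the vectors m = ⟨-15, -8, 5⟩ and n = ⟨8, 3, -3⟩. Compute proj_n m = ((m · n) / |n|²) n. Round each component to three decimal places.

(-15.512, -5.817, 5.817)

m · n = (-15)·8 + (-8)·3 + 5·(-3) = -120 - 24 - 15 = -159
|n|² = 64 + 9 + 9 = 82
proj_n m = (-159/82) · (8, 3, -3) ≈ (-15.512, -5.817, 5.817)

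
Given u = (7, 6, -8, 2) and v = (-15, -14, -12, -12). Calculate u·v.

u · v = 7·(-15) + 6·(-14) + (-8)·(-12) + 2·(-12) = -105 - 84 + 96 - 24 = -117

-117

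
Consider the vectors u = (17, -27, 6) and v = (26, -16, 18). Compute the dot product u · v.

u · v = 17·26 + (-27)·(-16) + 6·18 = 442 + 432 + 108 = 982

982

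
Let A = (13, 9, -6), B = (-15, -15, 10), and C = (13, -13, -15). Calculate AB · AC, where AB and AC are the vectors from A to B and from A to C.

AB = B − A = (-28, -24, 16)
AC = C − A = (0, -22, -9)
AB · AC = (-28)·0 + (-24)·(-22) + 16·(-9) = 0 + 528 - 144 = 384

384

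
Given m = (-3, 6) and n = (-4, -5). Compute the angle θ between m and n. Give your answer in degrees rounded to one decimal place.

114.8

m · n = (-3)·(-4) + 6·(-5) = 12 - 30 = -18
|m|² = 9 + 36 = 45,  |m| = √45 ≈ 6.708204
|n|² = 16 + 25 = 41,  |n| = √41 ≈ 6.403124
cos θ = -18 / (6.708204 · 6.403124) ≈ -0.41906
θ = arccos(-0.41906) ≈ 114.8°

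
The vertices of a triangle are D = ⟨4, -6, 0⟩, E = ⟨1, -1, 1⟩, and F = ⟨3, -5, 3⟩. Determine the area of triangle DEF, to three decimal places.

8.124

DE = (-3, 5, 1),  DF = (-1, 1, 3)
i: 5·3 - 1·1 = 15 - 1 = 14
j: 1·(-1) - (-3)·3 = -1 - (-9) = 8
k: (-3)·1 - 5·(-1) = -3 - (-5) = 2
DE × DF = (14, 8, 2)
|DE × DF| = √264 ≈ 16.2481
area = ½ · 16.2481 ≈ 8.124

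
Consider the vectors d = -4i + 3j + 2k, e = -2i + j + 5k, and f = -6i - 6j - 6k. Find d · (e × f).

e × f:
i: 1·(-6) - 5·(-6) = -6 - (-30) = 24
j: 5·(-6) - (-2)·(-6) = -30 - 12 = -42
k: (-2)·(-6) - 1·(-6) = 12 - (-6) = 18
e × f = (24, -42, 18)
d · (e × f) = (-4)·24 + 3·(-42) + 2·18 = -96 - 126 + 36 = -186

-186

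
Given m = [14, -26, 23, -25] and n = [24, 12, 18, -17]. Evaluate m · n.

863

m · n = 14·24 + (-26)·12 + 23·18 + (-25)·(-17) = 336 - 312 + 414 + 425 = 863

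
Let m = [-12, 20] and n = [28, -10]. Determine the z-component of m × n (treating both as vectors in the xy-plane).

-440

(-12)·(-10) - 20·28 = 120 - 560 = -440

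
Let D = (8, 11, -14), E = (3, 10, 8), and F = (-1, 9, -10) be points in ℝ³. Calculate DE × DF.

DE = (-5, -1, 22)
DF = (-9, -2, 4)
i: (-1)·4 - 22·(-2) = -4 - (-44) = 40
j: 22·(-9) - (-5)·4 = -198 - (-20) = -178
k: (-5)·(-2) - (-1)·(-9) = 10 - 9 = 1
DE × DF = (40, -178, 1)

(40, -178, 1)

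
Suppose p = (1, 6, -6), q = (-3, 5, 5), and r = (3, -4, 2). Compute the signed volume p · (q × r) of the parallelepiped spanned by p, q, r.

174

q × r:
i: 5·2 - 5·(-4) = 10 - (-20) = 30
j: 5·3 - (-3)·2 = 15 - (-6) = 21
k: (-3)·(-4) - 5·3 = 12 - 15 = -3
q × r = (30, 21, -3)
p · (q × r) = 1·30 + 6·21 + (-6)·(-3) = 30 + 126 + 18 = 174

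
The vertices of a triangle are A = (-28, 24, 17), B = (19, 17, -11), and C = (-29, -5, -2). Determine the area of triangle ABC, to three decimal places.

892.494

AB = (47, -7, -28),  AC = (-1, -29, -19)
i: (-7)·(-19) - (-28)·(-29) = 133 - 812 = -679
j: (-28)·(-1) - 47·(-19) = 28 - (-893) = 921
k: 47·(-29) - (-7)·(-1) = -1363 - 7 = -1370
AB × AC = (-679, 921, -1370)
|AB × AC| = √3186182 ≈ 1784.9880
area = ½ · 1784.9880 ≈ 892.494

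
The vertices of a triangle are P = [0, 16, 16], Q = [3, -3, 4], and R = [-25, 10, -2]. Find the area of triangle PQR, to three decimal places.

332.139

PQ = (3, -19, -12),  PR = (-25, -6, -18)
i: (-19)·(-18) - (-12)·(-6) = 342 - 72 = 270
j: (-12)·(-25) - 3·(-18) = 300 - (-54) = 354
k: 3·(-6) - (-19)·(-25) = -18 - 475 = -493
PQ × PR = (270, 354, -493)
|PQ × PR| = √441265 ≈ 664.2778
area = ½ · 664.2778 ≈ 332.139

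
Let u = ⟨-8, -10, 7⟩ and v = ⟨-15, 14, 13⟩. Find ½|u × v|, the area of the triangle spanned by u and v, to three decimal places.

i: (-10)·13 - 7·14 = -130 - 98 = -228
j: 7·(-15) - (-8)·13 = -105 - (-104) = -1
k: (-8)·14 - (-10)·(-15) = -112 - 150 = -262
u × v = (-228, -1, -262)
|u × v| = √((-228)² + (-1)² + (-262)²) = √120629 ≈ 347.3169
area = ½ · 347.3169 ≈ 173.658

173.658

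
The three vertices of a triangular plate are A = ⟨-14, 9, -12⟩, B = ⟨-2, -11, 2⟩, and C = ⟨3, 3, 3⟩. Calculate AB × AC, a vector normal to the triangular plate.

(-216, 58, 268)

AB = (12, -20, 14)
AC = (17, -6, 15)
i: (-20)·15 - 14·(-6) = -300 - (-84) = -216
j: 14·17 - 12·15 = 238 - 180 = 58
k: 12·(-6) - (-20)·17 = -72 - (-340) = 268
AB × AC = (-216, 58, 268)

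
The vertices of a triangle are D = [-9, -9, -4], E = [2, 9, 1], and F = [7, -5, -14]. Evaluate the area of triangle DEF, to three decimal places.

DE = (11, 18, 5),  DF = (16, 4, -10)
i: 18·(-10) - 5·4 = -180 - 20 = -200
j: 5·16 - 11·(-10) = 80 - (-110) = 190
k: 11·4 - 18·16 = 44 - 288 = -244
DE × DF = (-200, 190, -244)
|DE × DF| = √135636 ≈ 368.2879
area = ½ · 368.2879 ≈ 184.144

184.144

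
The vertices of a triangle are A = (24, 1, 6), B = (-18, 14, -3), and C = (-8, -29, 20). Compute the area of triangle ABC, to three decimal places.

AB = (-42, 13, -9),  AC = (-32, -30, 14)
i: 13·14 - (-9)·(-30) = 182 - 270 = -88
j: (-9)·(-32) - (-42)·14 = 288 - (-588) = 876
k: (-42)·(-30) - 13·(-32) = 1260 - (-416) = 1676
AB × AC = (-88, 876, 1676)
|AB × AC| = √3584096 ≈ 1893.1709
area = ½ · 1893.1709 ≈ 946.585

946.585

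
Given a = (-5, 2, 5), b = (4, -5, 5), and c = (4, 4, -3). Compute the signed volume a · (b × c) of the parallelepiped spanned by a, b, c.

269

b × c:
i: (-5)·(-3) - 5·4 = 15 - 20 = -5
j: 5·4 - 4·(-3) = 20 - (-12) = 32
k: 4·4 - (-5)·4 = 16 - (-20) = 36
b × c = (-5, 32, 36)
a · (b × c) = (-5)·(-5) + 2·32 + 5·36 = 25 + 64 + 180 = 269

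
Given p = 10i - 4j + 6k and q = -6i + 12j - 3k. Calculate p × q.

i: (-4)·(-3) - 6·12 = 12 - 72 = -60
j: 6·(-6) - 10·(-3) = -36 - (-30) = -6
k: 10·12 - (-4)·(-6) = 120 - 24 = 96
p × q = (-60, -6, 96)

(-60, -6, 96)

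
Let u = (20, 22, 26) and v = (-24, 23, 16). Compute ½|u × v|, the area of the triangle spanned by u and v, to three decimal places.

694.225

i: 22·16 - 26·23 = 352 - 598 = -246
j: 26·(-24) - 20·16 = -624 - 320 = -944
k: 20·23 - 22·(-24) = 460 - (-528) = 988
u × v = (-246, -944, 988)
|u × v| = √((-246)² + (-944)² + 988²) = √1927796 ≈ 1388.4509
area = ½ · 1388.4509 ≈ 694.225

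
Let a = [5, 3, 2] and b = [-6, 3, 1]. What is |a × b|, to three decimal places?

i: 3·1 - 2·3 = 3 - 6 = -3
j: 2·(-6) - 5·1 = -12 - 5 = -17
k: 5·3 - 3·(-6) = 15 - (-18) = 33
a × b = (-3, -17, 33)
|a × b| = √((-3)² + (-17)² + 33²) = √1387 ≈ 37.2424

37.242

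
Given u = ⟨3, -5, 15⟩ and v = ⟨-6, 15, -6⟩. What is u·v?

-183

u · v = 3·(-6) + (-5)·15 + 15·(-6) = -18 - 75 - 90 = -183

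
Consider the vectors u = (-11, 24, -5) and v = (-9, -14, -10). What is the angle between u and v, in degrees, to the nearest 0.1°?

u · v = (-11)·(-9) + 24·(-14) + (-5)·(-10) = 99 - 336 + 50 = -187
|u|² = 121 + 576 + 25 = 722,  |u| = √722 ≈ 26.870058
|v|² = 81 + 196 + 100 = 377,  |v| = √377 ≈ 19.416488
cos θ = -187 / (26.870058 · 19.416488) ≈ -0.35843
θ = arccos(-0.35843) ≈ 111.0°

111.0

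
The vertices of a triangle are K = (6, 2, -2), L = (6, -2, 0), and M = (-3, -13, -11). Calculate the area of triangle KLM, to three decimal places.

38.652

KL = (0, -4, 2),  KM = (-9, -15, -9)
i: (-4)·(-9) - 2·(-15) = 36 - (-30) = 66
j: 2·(-9) - 0·(-9) = -18 - 0 = -18
k: 0·(-15) - (-4)·(-9) = 0 - 36 = -36
KL × KM = (66, -18, -36)
|KL × KM| = √5976 ≈ 77.3046
area = ½ · 77.3046 ≈ 38.652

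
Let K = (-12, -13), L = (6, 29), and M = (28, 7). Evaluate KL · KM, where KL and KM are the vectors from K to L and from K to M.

KL = L − K = (18, 42)
KM = M − K = (40, 20)
KL · KM = 18·40 + 42·20 = 720 + 840 = 1560

1560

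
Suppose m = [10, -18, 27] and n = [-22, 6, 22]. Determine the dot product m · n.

m · n = 10·(-22) + (-18)·6 + 27·22 = -220 - 108 + 594 = 266

266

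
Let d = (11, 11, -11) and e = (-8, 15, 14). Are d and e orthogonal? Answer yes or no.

no

d · e = 11·(-8) + 11·15 + (-11)·14 = -88 + 165 - 154 = -77
Nonzero, so the vectors are not orthogonal.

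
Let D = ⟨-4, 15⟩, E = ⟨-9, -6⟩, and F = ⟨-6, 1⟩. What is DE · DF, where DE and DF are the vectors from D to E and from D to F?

304

DE = E − D = (-5, -21)
DF = F − D = (-2, -14)
DE · DF = (-5)·(-2) + (-21)·(-14) = 10 + 294 = 304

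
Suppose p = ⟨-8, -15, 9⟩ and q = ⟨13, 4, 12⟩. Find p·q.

-56

p · q = (-8)·13 + (-15)·4 + 9·12 = -104 - 60 + 108 = -56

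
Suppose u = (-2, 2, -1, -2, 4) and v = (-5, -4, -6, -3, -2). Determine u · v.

6

u · v = (-2)·(-5) + 2·(-4) + (-1)·(-6) + (-2)·(-3) + 4·(-2) = 10 - 8 + 6 + 6 - 8 = 6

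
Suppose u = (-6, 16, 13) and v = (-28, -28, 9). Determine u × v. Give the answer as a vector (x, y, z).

i: 16·9 - 13·(-28) = 144 - (-364) = 508
j: 13·(-28) - (-6)·9 = -364 - (-54) = -310
k: (-6)·(-28) - 16·(-28) = 168 - (-448) = 616
u × v = (508, -310, 616)

(508, -310, 616)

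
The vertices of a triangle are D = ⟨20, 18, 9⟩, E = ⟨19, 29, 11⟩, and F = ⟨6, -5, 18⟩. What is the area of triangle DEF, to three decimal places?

DE = (-1, 11, 2),  DF = (-14, -23, 9)
i: 11·9 - 2·(-23) = 99 - (-46) = 145
j: 2·(-14) - (-1)·9 = -28 - (-9) = -19
k: (-1)·(-23) - 11·(-14) = 23 - (-154) = 177
DE × DF = (145, -19, 177)
|DE × DF| = √52715 ≈ 229.5975
area = ½ · 229.5975 ≈ 114.799

114.799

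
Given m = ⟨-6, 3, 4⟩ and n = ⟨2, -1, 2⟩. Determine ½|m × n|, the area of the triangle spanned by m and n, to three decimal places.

11.180

i: 3·2 - 4·(-1) = 6 - (-4) = 10
j: 4·2 - (-6)·2 = 8 - (-12) = 20
k: (-6)·(-1) - 3·2 = 6 - 6 = 0
m × n = (10, 20, 0)
|m × n| = √(10² + 20² + 0²) = √500 ≈ 22.3607
area = ½ · 22.3607 ≈ 11.180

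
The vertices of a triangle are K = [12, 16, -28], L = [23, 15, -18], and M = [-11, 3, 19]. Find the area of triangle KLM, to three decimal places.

KL = (11, -1, 10),  KM = (-23, -13, 47)
i: (-1)·47 - 10·(-13) = -47 - (-130) = 83
j: 10·(-23) - 11·47 = -230 - 517 = -747
k: 11·(-13) - (-1)·(-23) = -143 - 23 = -166
KL × KM = (83, -747, -166)
|KL × KM| = √592454 ≈ 769.7103
area = ½ · 769.7103 ≈ 384.855

384.855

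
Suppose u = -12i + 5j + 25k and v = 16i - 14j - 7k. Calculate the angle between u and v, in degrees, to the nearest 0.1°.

u · v = (-12)·16 + 5·(-14) + 25·(-7) = -192 - 70 - 175 = -437
|u|² = 144 + 25 + 625 = 794,  |u| = √794 ≈ 28.178006
|v|² = 256 + 196 + 49 = 501,  |v| = √501 ≈ 22.383029
cos θ = -437 / (28.178006 · 22.383029) ≈ -0.69287
θ = arccos(-0.69287) ≈ 133.9°

133.9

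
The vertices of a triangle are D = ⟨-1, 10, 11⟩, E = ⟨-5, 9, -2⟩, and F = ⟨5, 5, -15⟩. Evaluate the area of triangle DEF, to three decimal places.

93.969

DE = (-4, -1, -13),  DF = (6, -5, -26)
i: (-1)·(-26) - (-13)·(-5) = 26 - 65 = -39
j: (-13)·6 - (-4)·(-26) = -78 - 104 = -182
k: (-4)·(-5) - (-1)·6 = 20 - (-6) = 26
DE × DF = (-39, -182, 26)
|DE × DF| = √35321 ≈ 187.9388
area = ½ · 187.9388 ≈ 93.969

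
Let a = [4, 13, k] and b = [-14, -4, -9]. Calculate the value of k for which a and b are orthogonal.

-12

a · b = 4·(-14) + 13·(-4) + k·(-9) = -108 - 9k
Set equal to 0: -9k = 108, so k = -12.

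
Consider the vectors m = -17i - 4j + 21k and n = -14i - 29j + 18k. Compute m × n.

i: (-4)·18 - 21·(-29) = -72 - (-609) = 537
j: 21·(-14) - (-17)·18 = -294 - (-306) = 12
k: (-17)·(-29) - (-4)·(-14) = 493 - 56 = 437
m × n = (537, 12, 437)

(537, 12, 437)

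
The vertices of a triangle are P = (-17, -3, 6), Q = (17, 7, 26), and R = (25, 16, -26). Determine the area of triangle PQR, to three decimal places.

1031.778

PQ = (34, 10, 20),  PR = (42, 19, -32)
i: 10·(-32) - 20·19 = -320 - 380 = -700
j: 20·42 - 34·(-32) = 840 - (-1088) = 1928
k: 34·19 - 10·42 = 646 - 420 = 226
PQ × PR = (-700, 1928, 226)
|PQ × PR| = √4258260 ≈ 2063.5552
area = ½ · 2063.5552 ≈ 1031.778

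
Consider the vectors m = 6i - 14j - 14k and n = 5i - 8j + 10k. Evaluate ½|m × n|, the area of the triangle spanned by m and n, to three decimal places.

142.204

i: (-14)·10 - (-14)·(-8) = -140 - 112 = -252
j: (-14)·5 - 6·10 = -70 - 60 = -130
k: 6·(-8) - (-14)·5 = -48 - (-70) = 22
m × n = (-252, -130, 22)
|m × n| = √((-252)² + (-130)² + 22²) = √80888 ≈ 284.4082
area = ½ · 284.4082 ≈ 142.204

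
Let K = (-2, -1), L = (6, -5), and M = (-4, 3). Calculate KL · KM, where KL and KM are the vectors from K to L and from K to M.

KL = L − K = (8, -4)
KM = M − K = (-2, 4)
KL · KM = 8·(-2) + (-4)·4 = -16 - 16 = -32

-32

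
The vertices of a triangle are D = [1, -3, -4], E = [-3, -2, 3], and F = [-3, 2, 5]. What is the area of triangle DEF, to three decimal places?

15.780

DE = (-4, 1, 7),  DF = (-4, 5, 9)
i: 1·9 - 7·5 = 9 - 35 = -26
j: 7·(-4) - (-4)·9 = -28 - (-36) = 8
k: (-4)·5 - 1·(-4) = -20 - (-4) = -16
DE × DF = (-26, 8, -16)
|DE × DF| = √996 ≈ 31.5595
area = ½ · 31.5595 ≈ 15.780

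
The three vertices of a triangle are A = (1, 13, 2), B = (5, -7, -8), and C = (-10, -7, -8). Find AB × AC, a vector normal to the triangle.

AB = (4, -20, -10)
AC = (-11, -20, -10)
i: (-20)·(-10) - (-10)·(-20) = 200 - 200 = 0
j: (-10)·(-11) - 4·(-10) = 110 - (-40) = 150
k: 4·(-20) - (-20)·(-11) = -80 - 220 = -300
AB × AC = (0, 150, -300)

(0, 150, -300)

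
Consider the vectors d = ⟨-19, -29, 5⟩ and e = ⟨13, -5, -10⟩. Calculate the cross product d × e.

i: (-29)·(-10) - 5·(-5) = 290 - (-25) = 315
j: 5·13 - (-19)·(-10) = 65 - 190 = -125
k: (-19)·(-5) - (-29)·13 = 95 - (-377) = 472
d × e = (315, -125, 472)

(315, -125, 472)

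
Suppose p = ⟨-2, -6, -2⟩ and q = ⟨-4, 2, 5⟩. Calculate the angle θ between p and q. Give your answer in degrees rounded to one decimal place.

p · q = (-2)·(-4) + (-6)·2 + (-2)·5 = 8 - 12 - 10 = -14
|p|² = 4 + 36 + 4 = 44,  |p| = √44 ≈ 6.633250
|q|² = 16 + 4 + 25 = 45,  |q| = √45 ≈ 6.708204
cos θ = -14 / (6.633250 · 6.708204) ≈ -0.31463
θ = arccos(-0.31463) ≈ 108.3°

108.3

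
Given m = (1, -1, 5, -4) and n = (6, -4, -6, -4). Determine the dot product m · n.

-4

m · n = 1·6 + (-1)·(-4) + 5·(-6) + (-4)·(-4) = 6 + 4 - 30 + 16 = -4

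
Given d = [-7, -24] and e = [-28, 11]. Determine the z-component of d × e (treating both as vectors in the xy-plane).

(-7)·11 - (-24)·(-28) = -77 - 672 = -749

-749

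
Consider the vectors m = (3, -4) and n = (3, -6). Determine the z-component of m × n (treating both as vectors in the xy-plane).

-6

3·(-6) - (-4)·3 = -18 - (-12) = -6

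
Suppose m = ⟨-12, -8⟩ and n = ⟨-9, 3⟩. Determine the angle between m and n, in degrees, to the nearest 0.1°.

52.1

m · n = (-12)·(-9) + (-8)·3 = 108 - 24 = 84
|m|² = 144 + 64 = 208,  |m| = √208 ≈ 14.422205
|n|² = 81 + 9 = 90,  |n| = √90 ≈ 9.486833
cos θ = 84 / (14.422205 · 9.486833) ≈ 0.61394
θ = arccos(0.61394) ≈ 52.1°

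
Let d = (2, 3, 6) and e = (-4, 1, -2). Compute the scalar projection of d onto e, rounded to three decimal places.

d · e = 2·(-4) + 3·1 + 6·(-2) = -8 + 3 - 12 = -17
|e| = √(16 + 1 + 4) = √21 ≈ 4.5826
comp_e d = -17 / √21 ≈ -3.710

-3.710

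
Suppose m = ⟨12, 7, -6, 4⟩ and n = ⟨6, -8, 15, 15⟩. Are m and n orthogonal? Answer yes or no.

m · n = 12·6 + 7·(-8) + (-6)·15 + 4·15 = 72 - 56 - 90 + 60 = -14
Nonzero, so the vectors are not orthogonal.

no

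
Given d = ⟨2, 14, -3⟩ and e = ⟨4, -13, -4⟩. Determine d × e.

(-95, -4, -82)

i: 14·(-4) - (-3)·(-13) = -56 - 39 = -95
j: (-3)·4 - 2·(-4) = -12 - (-8) = -4
k: 2·(-13) - 14·4 = -26 - 56 = -82
d × e = (-95, -4, -82)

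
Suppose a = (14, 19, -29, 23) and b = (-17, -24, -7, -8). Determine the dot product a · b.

a · b = 14·(-17) + 19·(-24) + (-29)·(-7) + 23·(-8) = -238 - 456 + 203 - 184 = -675

-675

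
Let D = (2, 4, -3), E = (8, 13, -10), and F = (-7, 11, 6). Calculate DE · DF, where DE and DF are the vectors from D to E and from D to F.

DE = E − D = (6, 9, -7)
DF = F − D = (-9, 7, 9)
DE · DF = 6·(-9) + 9·7 + (-7)·9 = -54 + 63 - 63 = -54

-54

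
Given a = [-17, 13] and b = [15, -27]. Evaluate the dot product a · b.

a · b = (-17)·15 + 13·(-27) = -255 - 351 = -606

-606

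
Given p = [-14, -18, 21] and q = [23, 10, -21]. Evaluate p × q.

i: (-18)·(-21) - 21·10 = 378 - 210 = 168
j: 21·23 - (-14)·(-21) = 483 - 294 = 189
k: (-14)·10 - (-18)·23 = -140 - (-414) = 274
p × q = (168, 189, 274)

(168, 189, 274)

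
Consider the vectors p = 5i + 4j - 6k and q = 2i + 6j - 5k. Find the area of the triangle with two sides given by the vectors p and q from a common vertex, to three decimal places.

15.075

i: 4·(-5) - (-6)·6 = -20 - (-36) = 16
j: (-6)·2 - 5·(-5) = -12 - (-25) = 13
k: 5·6 - 4·2 = 30 - 8 = 22
p × q = (16, 13, 22)
|p × q| = √(16² + 13² + 22²) = √909 ≈ 30.1496
area = ½ · 30.1496 ≈ 15.075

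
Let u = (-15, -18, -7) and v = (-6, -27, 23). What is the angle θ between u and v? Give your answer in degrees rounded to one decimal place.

u · v = (-15)·(-6) + (-18)·(-27) + (-7)·23 = 90 + 486 - 161 = 415
|u|² = 225 + 324 + 49 = 598,  |u| = √598 ≈ 24.454039
|v|² = 36 + 729 + 529 = 1294,  |v| = √1294 ≈ 35.972211
cos θ = 415 / (24.454039 · 35.972211) ≈ 0.47177
θ = arccos(0.47177) ≈ 61.9°

61.9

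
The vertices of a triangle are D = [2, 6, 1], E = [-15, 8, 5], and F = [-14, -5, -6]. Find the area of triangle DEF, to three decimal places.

DE = (-17, 2, 4),  DF = (-16, -11, -7)
i: 2·(-7) - 4·(-11) = -14 - (-44) = 30
j: 4·(-16) - (-17)·(-7) = -64 - 119 = -183
k: (-17)·(-11) - 2·(-16) = 187 - (-32) = 219
DE × DF = (30, -183, 219)
|DE × DF| = √82350 ≈ 286.9669
area = ½ · 286.9669 ≈ 143.483

143.483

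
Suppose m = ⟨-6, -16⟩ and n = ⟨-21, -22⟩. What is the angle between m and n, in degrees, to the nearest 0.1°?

m · n = (-6)·(-21) + (-16)·(-22) = 126 + 352 = 478
|m|² = 36 + 256 = 292,  |m| = √292 ≈ 17.088007
|n|² = 441 + 484 = 925,  |n| = √925 ≈ 30.413813
cos θ = 478 / (17.088007 · 30.413813) ≈ 0.91974
θ = arccos(0.91974) ≈ 23.1°

23.1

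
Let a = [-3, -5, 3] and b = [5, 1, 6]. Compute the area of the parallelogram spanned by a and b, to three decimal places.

i: (-5)·6 - 3·1 = -30 - 3 = -33
j: 3·5 - (-3)·6 = 15 - (-18) = 33
k: (-3)·1 - (-5)·5 = -3 - (-25) = 22
a × b = (-33, 33, 22)
|a × b| = √((-33)² + 33² + 22²) = √2662 ≈ 51.5946

51.595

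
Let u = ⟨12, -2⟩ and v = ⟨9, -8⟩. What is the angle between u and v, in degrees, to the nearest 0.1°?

u · v = 12·9 + (-2)·(-8) = 108 + 16 = 124
|u|² = 144 + 4 = 148,  |u| = √148 ≈ 12.165525
|v|² = 81 + 64 = 145,  |v| = √145 ≈ 12.041595
cos θ = 124 / (12.165525 · 12.041595) ≈ 0.84646
θ = arccos(0.84646) ≈ 32.2°

32.2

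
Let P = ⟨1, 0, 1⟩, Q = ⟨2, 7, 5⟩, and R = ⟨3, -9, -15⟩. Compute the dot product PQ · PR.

PQ = Q − P = (1, 7, 4)
PR = R − P = (2, -9, -16)
PQ · PR = 1·2 + 7·(-9) + 4·(-16) = 2 - 63 - 64 = -125

-125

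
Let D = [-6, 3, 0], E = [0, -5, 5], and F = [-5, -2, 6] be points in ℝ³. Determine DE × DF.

(-23, -31, -22)

DE = (6, -8, 5)
DF = (1, -5, 6)
i: (-8)·6 - 5·(-5) = -48 - (-25) = -23
j: 5·1 - 6·6 = 5 - 36 = -31
k: 6·(-5) - (-8)·1 = -30 - (-8) = -22
DE × DF = (-23, -31, -22)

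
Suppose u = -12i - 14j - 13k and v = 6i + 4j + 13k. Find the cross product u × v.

i: (-14)·13 - (-13)·4 = -182 - (-52) = -130
j: (-13)·6 - (-12)·13 = -78 - (-156) = 78
k: (-12)·4 - (-14)·6 = -48 - (-84) = 36
u × v = (-130, 78, 36)

(-130, 78, 36)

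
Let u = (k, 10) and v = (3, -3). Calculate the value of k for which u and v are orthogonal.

u · v = k·3 + 10·(-3) = -30 + 3k
Set equal to 0: 3k = 30, so k = 10.

10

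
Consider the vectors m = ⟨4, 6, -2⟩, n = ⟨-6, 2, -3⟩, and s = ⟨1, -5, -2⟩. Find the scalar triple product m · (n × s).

-222

n × s:
i: 2·(-2) - (-3)·(-5) = -4 - 15 = -19
j: (-3)·1 - (-6)·(-2) = -3 - 12 = -15
k: (-6)·(-5) - 2·1 = 30 - 2 = 28
n × s = (-19, -15, 28)
m · (n × s) = 4·(-19) + 6·(-15) + (-2)·28 = -76 - 90 - 56 = -222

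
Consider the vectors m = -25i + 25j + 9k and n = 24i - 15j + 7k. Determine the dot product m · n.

m · n = (-25)·24 + 25·(-15) + 9·7 = -600 - 375 + 63 = -912

-912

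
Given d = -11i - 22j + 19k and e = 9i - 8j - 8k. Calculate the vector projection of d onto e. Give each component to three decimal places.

(-3.230, 2.871, 2.871)

d · e = (-11)·9 + (-22)·(-8) + 19·(-8) = -99 + 176 - 152 = -75
|e|² = 81 + 64 + 64 = 209
proj_e d = (-75/209) · (9, -8, -8) ≈ (-3.230, 2.871, 2.871)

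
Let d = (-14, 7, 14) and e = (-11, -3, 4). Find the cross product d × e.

i: 7·4 - 14·(-3) = 28 - (-42) = 70
j: 14·(-11) - (-14)·4 = -154 - (-56) = -98
k: (-14)·(-3) - 7·(-11) = 42 - (-77) = 119
d × e = (70, -98, 119)

(70, -98, 119)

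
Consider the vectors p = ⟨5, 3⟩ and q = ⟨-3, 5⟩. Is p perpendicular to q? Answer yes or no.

p · q = 5·(-3) + 3·5 = -15 + 15 = 0
Zero, so the vectors are orthogonal.

yes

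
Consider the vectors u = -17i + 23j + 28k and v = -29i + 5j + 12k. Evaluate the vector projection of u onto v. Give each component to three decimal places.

u · v = (-17)·(-29) + 23·5 + 28·12 = 493 + 115 + 336 = 944
|v|² = 841 + 25 + 144 = 1010
proj_v u = (944/1010) · (-29, 5, 12) ≈ (-27.105, 4.673, 11.216)

(-27.105, 4.673, 11.216)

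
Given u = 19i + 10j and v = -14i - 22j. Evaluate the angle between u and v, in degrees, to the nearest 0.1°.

150.2

u · v = 19·(-14) + 10·(-22) = -266 - 220 = -486
|u|² = 361 + 100 = 461,  |u| = √461 ≈ 21.470911
|v|² = 196 + 484 = 680,  |v| = √680 ≈ 26.076810
cos θ = -486 / (21.470911 · 26.076810) ≈ -0.86802
θ = arccos(-0.86802) ≈ 150.2°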